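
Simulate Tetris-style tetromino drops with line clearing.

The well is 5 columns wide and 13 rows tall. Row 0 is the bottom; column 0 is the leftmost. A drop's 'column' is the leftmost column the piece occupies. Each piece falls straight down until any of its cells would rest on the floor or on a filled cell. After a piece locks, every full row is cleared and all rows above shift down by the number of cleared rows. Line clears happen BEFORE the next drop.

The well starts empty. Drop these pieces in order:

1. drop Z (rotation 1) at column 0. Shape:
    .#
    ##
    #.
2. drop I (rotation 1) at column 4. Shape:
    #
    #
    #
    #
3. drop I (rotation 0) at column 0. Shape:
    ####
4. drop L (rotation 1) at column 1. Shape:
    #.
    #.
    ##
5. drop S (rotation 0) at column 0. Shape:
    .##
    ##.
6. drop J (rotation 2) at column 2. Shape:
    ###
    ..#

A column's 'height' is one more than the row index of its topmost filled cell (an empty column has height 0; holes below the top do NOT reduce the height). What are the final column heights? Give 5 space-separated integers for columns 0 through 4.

Drop 1: Z rot1 at col 0 lands with bottom-row=0; cleared 0 line(s) (total 0); column heights now [2 3 0 0 0], max=3
Drop 2: I rot1 at col 4 lands with bottom-row=0; cleared 0 line(s) (total 0); column heights now [2 3 0 0 4], max=4
Drop 3: I rot0 at col 0 lands with bottom-row=3; cleared 1 line(s) (total 1); column heights now [2 3 0 0 3], max=3
Drop 4: L rot1 at col 1 lands with bottom-row=3; cleared 0 line(s) (total 1); column heights now [2 6 4 0 3], max=6
Drop 5: S rot0 at col 0 lands with bottom-row=6; cleared 0 line(s) (total 1); column heights now [7 8 8 0 3], max=8
Drop 6: J rot2 at col 2 lands with bottom-row=7; cleared 0 line(s) (total 1); column heights now [7 8 9 9 9], max=9

Answer: 7 8 9 9 9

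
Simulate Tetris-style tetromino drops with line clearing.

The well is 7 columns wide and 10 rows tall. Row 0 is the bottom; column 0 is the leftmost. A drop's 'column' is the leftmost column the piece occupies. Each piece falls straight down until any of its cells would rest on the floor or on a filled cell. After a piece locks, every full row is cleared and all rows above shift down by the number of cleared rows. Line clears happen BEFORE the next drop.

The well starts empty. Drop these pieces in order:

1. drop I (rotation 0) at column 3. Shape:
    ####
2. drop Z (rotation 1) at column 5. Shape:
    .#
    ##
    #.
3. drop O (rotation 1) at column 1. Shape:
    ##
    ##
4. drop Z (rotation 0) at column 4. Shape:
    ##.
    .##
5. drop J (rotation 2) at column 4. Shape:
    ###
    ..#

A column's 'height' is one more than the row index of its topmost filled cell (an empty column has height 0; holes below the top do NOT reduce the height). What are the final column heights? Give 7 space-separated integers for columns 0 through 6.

Answer: 0 2 2 1 7 7 7

Derivation:
Drop 1: I rot0 at col 3 lands with bottom-row=0; cleared 0 line(s) (total 0); column heights now [0 0 0 1 1 1 1], max=1
Drop 2: Z rot1 at col 5 lands with bottom-row=1; cleared 0 line(s) (total 0); column heights now [0 0 0 1 1 3 4], max=4
Drop 3: O rot1 at col 1 lands with bottom-row=0; cleared 0 line(s) (total 0); column heights now [0 2 2 1 1 3 4], max=4
Drop 4: Z rot0 at col 4 lands with bottom-row=4; cleared 0 line(s) (total 0); column heights now [0 2 2 1 6 6 5], max=6
Drop 5: J rot2 at col 4 lands with bottom-row=5; cleared 0 line(s) (total 0); column heights now [0 2 2 1 7 7 7], max=7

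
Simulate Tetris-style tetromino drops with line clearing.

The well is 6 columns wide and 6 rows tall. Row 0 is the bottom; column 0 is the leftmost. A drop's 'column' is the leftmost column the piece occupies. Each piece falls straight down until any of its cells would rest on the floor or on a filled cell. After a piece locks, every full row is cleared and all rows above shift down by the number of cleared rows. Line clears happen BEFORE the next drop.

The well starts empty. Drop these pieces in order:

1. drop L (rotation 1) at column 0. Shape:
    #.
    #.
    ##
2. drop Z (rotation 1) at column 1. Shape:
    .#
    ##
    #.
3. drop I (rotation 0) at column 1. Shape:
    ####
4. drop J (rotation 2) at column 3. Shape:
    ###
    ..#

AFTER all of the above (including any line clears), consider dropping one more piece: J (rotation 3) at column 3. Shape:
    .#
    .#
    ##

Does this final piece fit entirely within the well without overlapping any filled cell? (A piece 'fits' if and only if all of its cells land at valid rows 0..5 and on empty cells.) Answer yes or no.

Answer: no

Derivation:
Drop 1: L rot1 at col 0 lands with bottom-row=0; cleared 0 line(s) (total 0); column heights now [3 1 0 0 0 0], max=3
Drop 2: Z rot1 at col 1 lands with bottom-row=1; cleared 0 line(s) (total 0); column heights now [3 3 4 0 0 0], max=4
Drop 3: I rot0 at col 1 lands with bottom-row=4; cleared 0 line(s) (total 0); column heights now [3 5 5 5 5 0], max=5
Drop 4: J rot2 at col 3 lands with bottom-row=4; cleared 0 line(s) (total 0); column heights now [3 5 5 6 6 6], max=6
Test piece J rot3 at col 3 (width 2): heights before test = [3 5 5 6 6 6]; fits = False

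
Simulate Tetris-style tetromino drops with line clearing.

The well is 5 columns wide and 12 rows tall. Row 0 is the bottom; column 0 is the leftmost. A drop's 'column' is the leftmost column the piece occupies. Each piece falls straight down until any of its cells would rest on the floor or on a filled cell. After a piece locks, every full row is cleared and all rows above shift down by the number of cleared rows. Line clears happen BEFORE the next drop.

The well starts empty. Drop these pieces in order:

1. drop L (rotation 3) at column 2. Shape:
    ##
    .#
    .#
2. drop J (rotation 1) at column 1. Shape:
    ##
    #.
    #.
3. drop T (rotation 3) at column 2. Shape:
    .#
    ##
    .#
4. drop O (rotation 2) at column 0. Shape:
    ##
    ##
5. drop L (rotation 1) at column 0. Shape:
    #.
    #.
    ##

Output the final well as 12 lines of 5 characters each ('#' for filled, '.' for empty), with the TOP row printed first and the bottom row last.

Drop 1: L rot3 at col 2 lands with bottom-row=0; cleared 0 line(s) (total 0); column heights now [0 0 3 3 0], max=3
Drop 2: J rot1 at col 1 lands with bottom-row=1; cleared 0 line(s) (total 0); column heights now [0 4 4 3 0], max=4
Drop 3: T rot3 at col 2 lands with bottom-row=3; cleared 0 line(s) (total 0); column heights now [0 4 5 6 0], max=6
Drop 4: O rot2 at col 0 lands with bottom-row=4; cleared 0 line(s) (total 0); column heights now [6 6 5 6 0], max=6
Drop 5: L rot1 at col 0 lands with bottom-row=6; cleared 0 line(s) (total 0); column heights now [9 7 5 6 0], max=9

Answer: .....
.....
.....
#....
#....
##...
##.#.
####.
.###.
.###.
.#.#.
...#.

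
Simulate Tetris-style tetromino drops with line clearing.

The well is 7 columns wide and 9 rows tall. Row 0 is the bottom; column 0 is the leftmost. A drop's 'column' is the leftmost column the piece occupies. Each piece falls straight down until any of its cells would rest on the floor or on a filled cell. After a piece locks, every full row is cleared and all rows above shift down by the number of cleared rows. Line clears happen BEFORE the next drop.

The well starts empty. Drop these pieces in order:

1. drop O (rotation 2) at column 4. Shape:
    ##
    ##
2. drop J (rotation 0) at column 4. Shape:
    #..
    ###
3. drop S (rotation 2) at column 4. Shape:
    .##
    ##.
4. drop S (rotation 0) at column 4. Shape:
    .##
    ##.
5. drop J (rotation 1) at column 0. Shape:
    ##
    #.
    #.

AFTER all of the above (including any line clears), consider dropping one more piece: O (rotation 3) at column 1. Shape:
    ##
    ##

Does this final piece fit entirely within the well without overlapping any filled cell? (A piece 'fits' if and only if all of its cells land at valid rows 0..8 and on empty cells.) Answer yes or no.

Answer: yes

Derivation:
Drop 1: O rot2 at col 4 lands with bottom-row=0; cleared 0 line(s) (total 0); column heights now [0 0 0 0 2 2 0], max=2
Drop 2: J rot0 at col 4 lands with bottom-row=2; cleared 0 line(s) (total 0); column heights now [0 0 0 0 4 3 3], max=4
Drop 3: S rot2 at col 4 lands with bottom-row=4; cleared 0 line(s) (total 0); column heights now [0 0 0 0 5 6 6], max=6
Drop 4: S rot0 at col 4 lands with bottom-row=6; cleared 0 line(s) (total 0); column heights now [0 0 0 0 7 8 8], max=8
Drop 5: J rot1 at col 0 lands with bottom-row=0; cleared 0 line(s) (total 0); column heights now [3 3 0 0 7 8 8], max=8
Test piece O rot3 at col 1 (width 2): heights before test = [3 3 0 0 7 8 8]; fits = True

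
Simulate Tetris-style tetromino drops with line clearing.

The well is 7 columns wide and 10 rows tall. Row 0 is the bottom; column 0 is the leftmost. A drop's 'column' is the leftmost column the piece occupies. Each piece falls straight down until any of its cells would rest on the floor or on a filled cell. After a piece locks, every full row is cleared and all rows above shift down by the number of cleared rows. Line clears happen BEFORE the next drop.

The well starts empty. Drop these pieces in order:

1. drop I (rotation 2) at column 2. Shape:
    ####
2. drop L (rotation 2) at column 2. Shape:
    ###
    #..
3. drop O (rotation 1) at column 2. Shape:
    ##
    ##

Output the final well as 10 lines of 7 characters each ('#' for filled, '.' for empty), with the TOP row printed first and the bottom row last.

Drop 1: I rot2 at col 2 lands with bottom-row=0; cleared 0 line(s) (total 0); column heights now [0 0 1 1 1 1 0], max=1
Drop 2: L rot2 at col 2 lands with bottom-row=1; cleared 0 line(s) (total 0); column heights now [0 0 3 3 3 1 0], max=3
Drop 3: O rot1 at col 2 lands with bottom-row=3; cleared 0 line(s) (total 0); column heights now [0 0 5 5 3 1 0], max=5

Answer: .......
.......
.......
.......
.......
..##...
..##...
..###..
..#....
..####.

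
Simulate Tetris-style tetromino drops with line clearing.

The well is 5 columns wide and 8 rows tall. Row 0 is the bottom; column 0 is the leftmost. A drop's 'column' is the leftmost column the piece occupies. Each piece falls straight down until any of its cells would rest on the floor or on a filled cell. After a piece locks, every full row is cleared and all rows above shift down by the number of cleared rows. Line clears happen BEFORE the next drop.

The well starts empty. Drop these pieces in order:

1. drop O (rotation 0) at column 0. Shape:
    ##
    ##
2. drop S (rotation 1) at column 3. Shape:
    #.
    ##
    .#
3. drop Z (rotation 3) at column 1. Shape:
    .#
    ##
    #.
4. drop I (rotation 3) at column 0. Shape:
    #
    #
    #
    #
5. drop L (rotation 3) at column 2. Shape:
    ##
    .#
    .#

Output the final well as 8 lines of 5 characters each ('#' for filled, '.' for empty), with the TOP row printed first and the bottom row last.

Drop 1: O rot0 at col 0 lands with bottom-row=0; cleared 0 line(s) (total 0); column heights now [2 2 0 0 0], max=2
Drop 2: S rot1 at col 3 lands with bottom-row=0; cleared 0 line(s) (total 0); column heights now [2 2 0 3 2], max=3
Drop 3: Z rot3 at col 1 lands with bottom-row=2; cleared 0 line(s) (total 0); column heights now [2 4 5 3 2], max=5
Drop 4: I rot3 at col 0 lands with bottom-row=2; cleared 0 line(s) (total 0); column heights now [6 4 5 3 2], max=6
Drop 5: L rot3 at col 2 lands with bottom-row=3; cleared 0 line(s) (total 0); column heights now [6 4 6 6 2], max=6

Answer: .....
.....
#.##.
#.##.
####.
##.#.
##.##
##..#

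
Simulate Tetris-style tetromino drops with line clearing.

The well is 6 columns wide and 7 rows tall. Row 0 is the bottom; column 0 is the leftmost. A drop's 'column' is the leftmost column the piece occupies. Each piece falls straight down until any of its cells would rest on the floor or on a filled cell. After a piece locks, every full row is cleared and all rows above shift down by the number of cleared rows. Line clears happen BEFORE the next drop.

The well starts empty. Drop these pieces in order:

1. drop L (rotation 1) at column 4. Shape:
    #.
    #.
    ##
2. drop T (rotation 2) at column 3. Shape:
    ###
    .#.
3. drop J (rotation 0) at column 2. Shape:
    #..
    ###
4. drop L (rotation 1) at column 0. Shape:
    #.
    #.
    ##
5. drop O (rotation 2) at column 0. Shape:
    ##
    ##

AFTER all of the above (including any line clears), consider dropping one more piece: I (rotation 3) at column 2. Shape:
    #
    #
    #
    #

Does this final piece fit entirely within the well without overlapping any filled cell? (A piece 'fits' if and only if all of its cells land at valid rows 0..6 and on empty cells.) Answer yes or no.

Drop 1: L rot1 at col 4 lands with bottom-row=0; cleared 0 line(s) (total 0); column heights now [0 0 0 0 3 1], max=3
Drop 2: T rot2 at col 3 lands with bottom-row=3; cleared 0 line(s) (total 0); column heights now [0 0 0 5 5 5], max=5
Drop 3: J rot0 at col 2 lands with bottom-row=5; cleared 0 line(s) (total 0); column heights now [0 0 7 6 6 5], max=7
Drop 4: L rot1 at col 0 lands with bottom-row=0; cleared 0 line(s) (total 0); column heights now [3 1 7 6 6 5], max=7
Drop 5: O rot2 at col 0 lands with bottom-row=3; cleared 0 line(s) (total 0); column heights now [5 5 7 6 6 5], max=7
Test piece I rot3 at col 2 (width 1): heights before test = [5 5 7 6 6 5]; fits = False

Answer: no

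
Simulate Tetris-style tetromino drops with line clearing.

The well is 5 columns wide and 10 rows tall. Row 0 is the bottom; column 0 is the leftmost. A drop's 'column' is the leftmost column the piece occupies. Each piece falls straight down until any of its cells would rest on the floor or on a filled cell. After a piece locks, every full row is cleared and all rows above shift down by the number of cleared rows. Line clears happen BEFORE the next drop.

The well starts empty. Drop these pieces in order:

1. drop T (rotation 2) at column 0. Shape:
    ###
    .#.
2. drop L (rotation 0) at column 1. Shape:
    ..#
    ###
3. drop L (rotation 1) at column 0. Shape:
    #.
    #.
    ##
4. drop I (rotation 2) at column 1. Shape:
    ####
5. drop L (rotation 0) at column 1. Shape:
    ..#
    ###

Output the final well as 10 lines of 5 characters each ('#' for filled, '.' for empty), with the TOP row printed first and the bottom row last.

Answer: .....
.....
.....
.....
...#.
####.
##.#.
.###.
###..
.#...

Derivation:
Drop 1: T rot2 at col 0 lands with bottom-row=0; cleared 0 line(s) (total 0); column heights now [2 2 2 0 0], max=2
Drop 2: L rot0 at col 1 lands with bottom-row=2; cleared 0 line(s) (total 0); column heights now [2 3 3 4 0], max=4
Drop 3: L rot1 at col 0 lands with bottom-row=3; cleared 0 line(s) (total 0); column heights now [6 4 3 4 0], max=6
Drop 4: I rot2 at col 1 lands with bottom-row=4; cleared 1 line(s) (total 1); column heights now [5 4 3 4 0], max=5
Drop 5: L rot0 at col 1 lands with bottom-row=4; cleared 0 line(s) (total 1); column heights now [5 5 5 6 0], max=6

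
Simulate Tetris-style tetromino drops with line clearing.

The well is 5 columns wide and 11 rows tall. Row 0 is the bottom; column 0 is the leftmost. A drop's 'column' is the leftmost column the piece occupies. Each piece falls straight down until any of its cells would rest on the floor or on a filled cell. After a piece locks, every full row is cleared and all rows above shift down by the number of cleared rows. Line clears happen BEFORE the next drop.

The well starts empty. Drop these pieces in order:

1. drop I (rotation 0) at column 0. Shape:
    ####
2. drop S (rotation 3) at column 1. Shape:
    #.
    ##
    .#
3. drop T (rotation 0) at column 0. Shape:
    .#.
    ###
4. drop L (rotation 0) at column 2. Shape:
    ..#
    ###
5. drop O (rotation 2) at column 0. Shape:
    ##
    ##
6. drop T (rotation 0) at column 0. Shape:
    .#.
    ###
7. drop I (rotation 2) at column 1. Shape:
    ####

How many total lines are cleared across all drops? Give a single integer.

Drop 1: I rot0 at col 0 lands with bottom-row=0; cleared 0 line(s) (total 0); column heights now [1 1 1 1 0], max=1
Drop 2: S rot3 at col 1 lands with bottom-row=1; cleared 0 line(s) (total 0); column heights now [1 4 3 1 0], max=4
Drop 3: T rot0 at col 0 lands with bottom-row=4; cleared 0 line(s) (total 0); column heights now [5 6 5 1 0], max=6
Drop 4: L rot0 at col 2 lands with bottom-row=5; cleared 0 line(s) (total 0); column heights now [5 6 6 6 7], max=7
Drop 5: O rot2 at col 0 lands with bottom-row=6; cleared 0 line(s) (total 0); column heights now [8 8 6 6 7], max=8
Drop 6: T rot0 at col 0 lands with bottom-row=8; cleared 0 line(s) (total 0); column heights now [9 10 9 6 7], max=10
Drop 7: I rot2 at col 1 lands with bottom-row=10; cleared 0 line(s) (total 0); column heights now [9 11 11 11 11], max=11

Answer: 0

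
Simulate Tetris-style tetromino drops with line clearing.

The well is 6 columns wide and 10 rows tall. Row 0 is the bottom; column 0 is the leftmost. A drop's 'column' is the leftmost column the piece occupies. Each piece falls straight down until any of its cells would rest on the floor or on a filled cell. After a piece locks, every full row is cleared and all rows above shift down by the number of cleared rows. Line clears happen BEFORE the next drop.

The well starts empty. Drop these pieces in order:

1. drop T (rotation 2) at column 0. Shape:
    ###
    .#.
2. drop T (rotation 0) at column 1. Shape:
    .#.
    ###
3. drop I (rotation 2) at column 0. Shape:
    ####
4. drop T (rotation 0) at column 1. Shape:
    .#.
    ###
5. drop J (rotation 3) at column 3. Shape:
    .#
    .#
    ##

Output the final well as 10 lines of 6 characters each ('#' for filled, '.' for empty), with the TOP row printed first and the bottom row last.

Answer: ......
....#.
....#.
..###.
.###..
####..
..#...
.###..
###...
.#....

Derivation:
Drop 1: T rot2 at col 0 lands with bottom-row=0; cleared 0 line(s) (total 0); column heights now [2 2 2 0 0 0], max=2
Drop 2: T rot0 at col 1 lands with bottom-row=2; cleared 0 line(s) (total 0); column heights now [2 3 4 3 0 0], max=4
Drop 3: I rot2 at col 0 lands with bottom-row=4; cleared 0 line(s) (total 0); column heights now [5 5 5 5 0 0], max=5
Drop 4: T rot0 at col 1 lands with bottom-row=5; cleared 0 line(s) (total 0); column heights now [5 6 7 6 0 0], max=7
Drop 5: J rot3 at col 3 lands with bottom-row=6; cleared 0 line(s) (total 0); column heights now [5 6 7 7 9 0], max=9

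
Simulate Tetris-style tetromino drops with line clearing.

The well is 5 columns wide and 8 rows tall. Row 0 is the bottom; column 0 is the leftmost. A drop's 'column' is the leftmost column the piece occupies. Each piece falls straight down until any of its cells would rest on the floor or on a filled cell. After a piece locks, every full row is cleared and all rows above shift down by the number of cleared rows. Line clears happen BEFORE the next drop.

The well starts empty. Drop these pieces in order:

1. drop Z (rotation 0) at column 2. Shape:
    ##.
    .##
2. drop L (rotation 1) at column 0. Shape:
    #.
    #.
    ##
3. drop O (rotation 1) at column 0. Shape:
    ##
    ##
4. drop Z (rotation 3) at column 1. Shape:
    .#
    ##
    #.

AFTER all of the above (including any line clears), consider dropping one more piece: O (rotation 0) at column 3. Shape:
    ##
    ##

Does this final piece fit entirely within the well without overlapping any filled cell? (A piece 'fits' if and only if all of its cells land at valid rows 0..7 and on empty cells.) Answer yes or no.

Drop 1: Z rot0 at col 2 lands with bottom-row=0; cleared 0 line(s) (total 0); column heights now [0 0 2 2 1], max=2
Drop 2: L rot1 at col 0 lands with bottom-row=0; cleared 0 line(s) (total 0); column heights now [3 1 2 2 1], max=3
Drop 3: O rot1 at col 0 lands with bottom-row=3; cleared 0 line(s) (total 0); column heights now [5 5 2 2 1], max=5
Drop 4: Z rot3 at col 1 lands with bottom-row=5; cleared 0 line(s) (total 0); column heights now [5 7 8 2 1], max=8
Test piece O rot0 at col 3 (width 2): heights before test = [5 7 8 2 1]; fits = True

Answer: yes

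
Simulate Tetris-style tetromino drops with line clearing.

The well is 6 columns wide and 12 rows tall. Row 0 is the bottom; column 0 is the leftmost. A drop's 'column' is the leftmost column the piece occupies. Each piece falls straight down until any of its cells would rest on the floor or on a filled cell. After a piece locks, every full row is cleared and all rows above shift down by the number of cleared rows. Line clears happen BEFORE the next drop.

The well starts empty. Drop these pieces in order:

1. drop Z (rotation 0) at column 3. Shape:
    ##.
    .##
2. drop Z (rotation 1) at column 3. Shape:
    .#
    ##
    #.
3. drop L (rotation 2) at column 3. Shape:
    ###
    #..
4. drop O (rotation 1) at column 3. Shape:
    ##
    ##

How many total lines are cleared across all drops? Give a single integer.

Answer: 0

Derivation:
Drop 1: Z rot0 at col 3 lands with bottom-row=0; cleared 0 line(s) (total 0); column heights now [0 0 0 2 2 1], max=2
Drop 2: Z rot1 at col 3 lands with bottom-row=2; cleared 0 line(s) (total 0); column heights now [0 0 0 4 5 1], max=5
Drop 3: L rot2 at col 3 lands with bottom-row=4; cleared 0 line(s) (total 0); column heights now [0 0 0 6 6 6], max=6
Drop 4: O rot1 at col 3 lands with bottom-row=6; cleared 0 line(s) (total 0); column heights now [0 0 0 8 8 6], max=8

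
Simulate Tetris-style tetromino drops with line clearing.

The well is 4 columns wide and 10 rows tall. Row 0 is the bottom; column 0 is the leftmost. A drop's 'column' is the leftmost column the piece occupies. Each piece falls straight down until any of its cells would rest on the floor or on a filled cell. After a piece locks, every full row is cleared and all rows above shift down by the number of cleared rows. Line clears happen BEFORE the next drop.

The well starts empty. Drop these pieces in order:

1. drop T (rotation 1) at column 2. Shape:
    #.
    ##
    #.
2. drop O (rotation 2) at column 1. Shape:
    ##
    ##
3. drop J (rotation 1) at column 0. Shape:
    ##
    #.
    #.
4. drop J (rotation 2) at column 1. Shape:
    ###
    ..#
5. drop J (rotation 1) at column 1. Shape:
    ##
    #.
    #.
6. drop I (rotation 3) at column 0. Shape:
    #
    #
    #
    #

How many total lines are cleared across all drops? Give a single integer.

Answer: 1

Derivation:
Drop 1: T rot1 at col 2 lands with bottom-row=0; cleared 0 line(s) (total 0); column heights now [0 0 3 2], max=3
Drop 2: O rot2 at col 1 lands with bottom-row=3; cleared 0 line(s) (total 0); column heights now [0 5 5 2], max=5
Drop 3: J rot1 at col 0 lands with bottom-row=3; cleared 0 line(s) (total 0); column heights now [6 6 5 2], max=6
Drop 4: J rot2 at col 1 lands with bottom-row=5; cleared 0 line(s) (total 0); column heights now [6 7 7 7], max=7
Drop 5: J rot1 at col 1 lands with bottom-row=7; cleared 0 line(s) (total 0); column heights now [6 10 10 7], max=10
Drop 6: I rot3 at col 0 lands with bottom-row=6; cleared 1 line(s) (total 1); column heights now [9 9 9 6], max=9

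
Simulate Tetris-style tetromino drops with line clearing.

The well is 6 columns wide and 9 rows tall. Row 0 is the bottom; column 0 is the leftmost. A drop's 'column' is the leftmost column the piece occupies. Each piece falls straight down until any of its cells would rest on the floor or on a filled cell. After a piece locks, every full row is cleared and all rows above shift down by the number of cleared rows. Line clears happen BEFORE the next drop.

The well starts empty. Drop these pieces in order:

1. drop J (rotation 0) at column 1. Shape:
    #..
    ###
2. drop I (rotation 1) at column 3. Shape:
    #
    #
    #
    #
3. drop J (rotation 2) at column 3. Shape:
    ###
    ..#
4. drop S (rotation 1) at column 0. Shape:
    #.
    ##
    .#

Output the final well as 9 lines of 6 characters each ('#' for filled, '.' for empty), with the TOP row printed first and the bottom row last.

Answer: ......
......
......
...###
#..#.#
##.#..
.#.#..
.#.#..
.###..

Derivation:
Drop 1: J rot0 at col 1 lands with bottom-row=0; cleared 0 line(s) (total 0); column heights now [0 2 1 1 0 0], max=2
Drop 2: I rot1 at col 3 lands with bottom-row=1; cleared 0 line(s) (total 0); column heights now [0 2 1 5 0 0], max=5
Drop 3: J rot2 at col 3 lands with bottom-row=4; cleared 0 line(s) (total 0); column heights now [0 2 1 6 6 6], max=6
Drop 4: S rot1 at col 0 lands with bottom-row=2; cleared 0 line(s) (total 0); column heights now [5 4 1 6 6 6], max=6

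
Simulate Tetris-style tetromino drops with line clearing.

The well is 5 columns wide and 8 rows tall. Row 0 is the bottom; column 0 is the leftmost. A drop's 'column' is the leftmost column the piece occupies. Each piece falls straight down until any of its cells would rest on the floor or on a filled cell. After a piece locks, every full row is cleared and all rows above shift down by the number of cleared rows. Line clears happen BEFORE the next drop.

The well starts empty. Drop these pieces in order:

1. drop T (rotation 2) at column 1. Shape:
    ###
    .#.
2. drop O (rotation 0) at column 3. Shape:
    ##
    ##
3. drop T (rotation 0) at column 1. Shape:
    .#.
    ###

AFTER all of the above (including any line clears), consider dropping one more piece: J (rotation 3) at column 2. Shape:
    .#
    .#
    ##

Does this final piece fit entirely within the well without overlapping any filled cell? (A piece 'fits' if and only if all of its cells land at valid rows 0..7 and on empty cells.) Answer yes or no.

Answer: no

Derivation:
Drop 1: T rot2 at col 1 lands with bottom-row=0; cleared 0 line(s) (total 0); column heights now [0 2 2 2 0], max=2
Drop 2: O rot0 at col 3 lands with bottom-row=2; cleared 0 line(s) (total 0); column heights now [0 2 2 4 4], max=4
Drop 3: T rot0 at col 1 lands with bottom-row=4; cleared 0 line(s) (total 0); column heights now [0 5 6 5 4], max=6
Test piece J rot3 at col 2 (width 2): heights before test = [0 5 6 5 4]; fits = False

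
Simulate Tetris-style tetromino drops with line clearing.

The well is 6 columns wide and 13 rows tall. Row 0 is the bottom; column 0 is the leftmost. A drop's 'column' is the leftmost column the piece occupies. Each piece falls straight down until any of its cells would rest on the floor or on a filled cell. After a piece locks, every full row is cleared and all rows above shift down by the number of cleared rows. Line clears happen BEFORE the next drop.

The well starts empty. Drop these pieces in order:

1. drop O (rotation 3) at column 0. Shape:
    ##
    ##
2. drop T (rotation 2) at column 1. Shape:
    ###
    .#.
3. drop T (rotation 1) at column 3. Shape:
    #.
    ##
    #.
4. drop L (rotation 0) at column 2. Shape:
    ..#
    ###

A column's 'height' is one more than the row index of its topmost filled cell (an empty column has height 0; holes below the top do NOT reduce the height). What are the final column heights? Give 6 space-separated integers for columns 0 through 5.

Answer: 2 3 7 7 8 0

Derivation:
Drop 1: O rot3 at col 0 lands with bottom-row=0; cleared 0 line(s) (total 0); column heights now [2 2 0 0 0 0], max=2
Drop 2: T rot2 at col 1 lands with bottom-row=1; cleared 0 line(s) (total 0); column heights now [2 3 3 3 0 0], max=3
Drop 3: T rot1 at col 3 lands with bottom-row=3; cleared 0 line(s) (total 0); column heights now [2 3 3 6 5 0], max=6
Drop 4: L rot0 at col 2 lands with bottom-row=6; cleared 0 line(s) (total 0); column heights now [2 3 7 7 8 0], max=8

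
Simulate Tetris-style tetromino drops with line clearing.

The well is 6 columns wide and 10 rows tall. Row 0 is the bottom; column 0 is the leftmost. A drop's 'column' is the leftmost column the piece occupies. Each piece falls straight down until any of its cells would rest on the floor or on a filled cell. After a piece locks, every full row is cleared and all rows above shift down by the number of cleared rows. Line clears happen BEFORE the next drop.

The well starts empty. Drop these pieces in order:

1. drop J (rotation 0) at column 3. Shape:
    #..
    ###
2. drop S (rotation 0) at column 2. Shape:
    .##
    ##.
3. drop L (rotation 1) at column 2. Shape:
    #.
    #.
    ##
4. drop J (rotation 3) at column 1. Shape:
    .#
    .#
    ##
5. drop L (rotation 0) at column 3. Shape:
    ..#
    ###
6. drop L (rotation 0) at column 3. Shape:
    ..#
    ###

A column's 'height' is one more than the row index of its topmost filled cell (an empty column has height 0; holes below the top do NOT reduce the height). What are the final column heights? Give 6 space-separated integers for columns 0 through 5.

Drop 1: J rot0 at col 3 lands with bottom-row=0; cleared 0 line(s) (total 0); column heights now [0 0 0 2 1 1], max=2
Drop 2: S rot0 at col 2 lands with bottom-row=2; cleared 0 line(s) (total 0); column heights now [0 0 3 4 4 1], max=4
Drop 3: L rot1 at col 2 lands with bottom-row=4; cleared 0 line(s) (total 0); column heights now [0 0 7 5 4 1], max=7
Drop 4: J rot3 at col 1 lands with bottom-row=7; cleared 0 line(s) (total 0); column heights now [0 8 10 5 4 1], max=10
Drop 5: L rot0 at col 3 lands with bottom-row=5; cleared 0 line(s) (total 0); column heights now [0 8 10 6 6 7], max=10
Drop 6: L rot0 at col 3 lands with bottom-row=7; cleared 0 line(s) (total 0); column heights now [0 8 10 8 8 9], max=10

Answer: 0 8 10 8 8 9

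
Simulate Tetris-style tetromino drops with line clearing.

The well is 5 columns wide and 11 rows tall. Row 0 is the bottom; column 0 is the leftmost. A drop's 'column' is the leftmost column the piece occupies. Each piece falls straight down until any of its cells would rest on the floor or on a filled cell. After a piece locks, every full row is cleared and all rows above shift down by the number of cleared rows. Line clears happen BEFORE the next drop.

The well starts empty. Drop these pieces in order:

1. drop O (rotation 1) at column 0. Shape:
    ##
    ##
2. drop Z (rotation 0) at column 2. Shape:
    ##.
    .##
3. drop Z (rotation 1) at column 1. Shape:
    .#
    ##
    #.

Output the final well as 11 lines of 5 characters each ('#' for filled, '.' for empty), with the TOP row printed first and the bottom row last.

Answer: .....
.....
.....
.....
.....
.....
..#..
.##..
.#...
####.
##.##

Derivation:
Drop 1: O rot1 at col 0 lands with bottom-row=0; cleared 0 line(s) (total 0); column heights now [2 2 0 0 0], max=2
Drop 2: Z rot0 at col 2 lands with bottom-row=0; cleared 0 line(s) (total 0); column heights now [2 2 2 2 1], max=2
Drop 3: Z rot1 at col 1 lands with bottom-row=2; cleared 0 line(s) (total 0); column heights now [2 4 5 2 1], max=5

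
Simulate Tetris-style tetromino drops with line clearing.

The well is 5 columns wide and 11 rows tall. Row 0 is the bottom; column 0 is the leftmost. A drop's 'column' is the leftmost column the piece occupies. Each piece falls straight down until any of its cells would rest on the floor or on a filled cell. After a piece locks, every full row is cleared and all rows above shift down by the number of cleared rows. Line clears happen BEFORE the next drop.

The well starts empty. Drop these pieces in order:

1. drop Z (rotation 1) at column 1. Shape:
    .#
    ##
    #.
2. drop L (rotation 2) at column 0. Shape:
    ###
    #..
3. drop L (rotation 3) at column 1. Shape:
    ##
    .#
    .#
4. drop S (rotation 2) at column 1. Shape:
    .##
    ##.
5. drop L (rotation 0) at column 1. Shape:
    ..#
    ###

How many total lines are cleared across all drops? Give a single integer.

Drop 1: Z rot1 at col 1 lands with bottom-row=0; cleared 0 line(s) (total 0); column heights now [0 2 3 0 0], max=3
Drop 2: L rot2 at col 0 lands with bottom-row=2; cleared 0 line(s) (total 0); column heights now [4 4 4 0 0], max=4
Drop 3: L rot3 at col 1 lands with bottom-row=4; cleared 0 line(s) (total 0); column heights now [4 7 7 0 0], max=7
Drop 4: S rot2 at col 1 lands with bottom-row=7; cleared 0 line(s) (total 0); column heights now [4 8 9 9 0], max=9
Drop 5: L rot0 at col 1 lands with bottom-row=9; cleared 0 line(s) (total 0); column heights now [4 10 10 11 0], max=11

Answer: 0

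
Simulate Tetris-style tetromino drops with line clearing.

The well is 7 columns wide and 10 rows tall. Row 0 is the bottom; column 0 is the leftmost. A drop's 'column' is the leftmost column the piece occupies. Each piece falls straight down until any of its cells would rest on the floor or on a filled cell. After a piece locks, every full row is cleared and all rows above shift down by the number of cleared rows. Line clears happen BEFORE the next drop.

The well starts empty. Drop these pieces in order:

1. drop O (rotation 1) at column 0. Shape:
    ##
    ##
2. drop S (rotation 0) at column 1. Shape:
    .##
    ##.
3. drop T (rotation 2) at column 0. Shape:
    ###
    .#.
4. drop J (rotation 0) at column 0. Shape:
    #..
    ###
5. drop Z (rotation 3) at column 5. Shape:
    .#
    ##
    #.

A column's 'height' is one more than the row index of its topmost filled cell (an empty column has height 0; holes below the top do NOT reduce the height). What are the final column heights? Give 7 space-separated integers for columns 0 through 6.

Drop 1: O rot1 at col 0 lands with bottom-row=0; cleared 0 line(s) (total 0); column heights now [2 2 0 0 0 0 0], max=2
Drop 2: S rot0 at col 1 lands with bottom-row=2; cleared 0 line(s) (total 0); column heights now [2 3 4 4 0 0 0], max=4
Drop 3: T rot2 at col 0 lands with bottom-row=3; cleared 0 line(s) (total 0); column heights now [5 5 5 4 0 0 0], max=5
Drop 4: J rot0 at col 0 lands with bottom-row=5; cleared 0 line(s) (total 0); column heights now [7 6 6 4 0 0 0], max=7
Drop 5: Z rot3 at col 5 lands with bottom-row=0; cleared 0 line(s) (total 0); column heights now [7 6 6 4 0 2 3], max=7

Answer: 7 6 6 4 0 2 3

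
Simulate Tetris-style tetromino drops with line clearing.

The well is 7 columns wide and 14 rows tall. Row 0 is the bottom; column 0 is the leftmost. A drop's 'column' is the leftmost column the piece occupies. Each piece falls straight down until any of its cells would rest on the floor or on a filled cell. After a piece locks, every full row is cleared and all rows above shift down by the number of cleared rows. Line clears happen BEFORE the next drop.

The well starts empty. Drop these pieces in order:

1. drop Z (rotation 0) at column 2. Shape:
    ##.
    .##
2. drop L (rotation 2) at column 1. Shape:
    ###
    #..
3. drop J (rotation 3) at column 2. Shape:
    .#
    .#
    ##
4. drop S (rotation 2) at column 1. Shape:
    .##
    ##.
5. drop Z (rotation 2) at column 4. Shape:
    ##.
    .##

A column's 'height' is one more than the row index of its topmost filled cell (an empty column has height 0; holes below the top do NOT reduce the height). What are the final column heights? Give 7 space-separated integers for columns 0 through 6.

Answer: 0 6 7 7 2 2 1

Derivation:
Drop 1: Z rot0 at col 2 lands with bottom-row=0; cleared 0 line(s) (total 0); column heights now [0 0 2 2 1 0 0], max=2
Drop 2: L rot2 at col 1 lands with bottom-row=1; cleared 0 line(s) (total 0); column heights now [0 3 3 3 1 0 0], max=3
Drop 3: J rot3 at col 2 lands with bottom-row=3; cleared 0 line(s) (total 0); column heights now [0 3 4 6 1 0 0], max=6
Drop 4: S rot2 at col 1 lands with bottom-row=5; cleared 0 line(s) (total 0); column heights now [0 6 7 7 1 0 0], max=7
Drop 5: Z rot2 at col 4 lands with bottom-row=0; cleared 0 line(s) (total 0); column heights now [0 6 7 7 2 2 1], max=7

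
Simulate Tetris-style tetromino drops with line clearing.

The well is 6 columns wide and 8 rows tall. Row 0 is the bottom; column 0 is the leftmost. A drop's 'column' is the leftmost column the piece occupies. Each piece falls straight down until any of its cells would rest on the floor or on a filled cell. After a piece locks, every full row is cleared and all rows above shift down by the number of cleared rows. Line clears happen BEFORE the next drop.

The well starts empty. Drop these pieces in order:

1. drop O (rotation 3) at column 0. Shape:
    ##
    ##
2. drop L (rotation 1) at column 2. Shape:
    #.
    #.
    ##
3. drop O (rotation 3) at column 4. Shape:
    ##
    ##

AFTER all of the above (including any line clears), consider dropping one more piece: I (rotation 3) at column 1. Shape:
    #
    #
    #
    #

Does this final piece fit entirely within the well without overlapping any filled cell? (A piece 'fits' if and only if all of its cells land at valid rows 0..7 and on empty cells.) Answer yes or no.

Drop 1: O rot3 at col 0 lands with bottom-row=0; cleared 0 line(s) (total 0); column heights now [2 2 0 0 0 0], max=2
Drop 2: L rot1 at col 2 lands with bottom-row=0; cleared 0 line(s) (total 0); column heights now [2 2 3 1 0 0], max=3
Drop 3: O rot3 at col 4 lands with bottom-row=0; cleared 1 line(s) (total 1); column heights now [1 1 2 0 1 1], max=2
Test piece I rot3 at col 1 (width 1): heights before test = [1 1 2 0 1 1]; fits = True

Answer: yes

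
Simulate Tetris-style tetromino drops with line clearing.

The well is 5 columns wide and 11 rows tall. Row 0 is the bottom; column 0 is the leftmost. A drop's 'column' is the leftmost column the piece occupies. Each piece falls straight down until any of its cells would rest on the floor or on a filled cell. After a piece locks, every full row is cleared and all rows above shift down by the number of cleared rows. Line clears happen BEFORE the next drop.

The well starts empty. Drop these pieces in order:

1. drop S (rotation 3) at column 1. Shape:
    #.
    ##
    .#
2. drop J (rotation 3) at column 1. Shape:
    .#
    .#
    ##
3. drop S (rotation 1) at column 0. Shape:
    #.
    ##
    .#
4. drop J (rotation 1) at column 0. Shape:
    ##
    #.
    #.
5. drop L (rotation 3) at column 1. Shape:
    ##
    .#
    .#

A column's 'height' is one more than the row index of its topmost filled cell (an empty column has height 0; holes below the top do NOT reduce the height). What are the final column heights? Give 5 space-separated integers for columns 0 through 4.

Drop 1: S rot3 at col 1 lands with bottom-row=0; cleared 0 line(s) (total 0); column heights now [0 3 2 0 0], max=3
Drop 2: J rot3 at col 1 lands with bottom-row=3; cleared 0 line(s) (total 0); column heights now [0 4 6 0 0], max=6
Drop 3: S rot1 at col 0 lands with bottom-row=4; cleared 0 line(s) (total 0); column heights now [7 6 6 0 0], max=7
Drop 4: J rot1 at col 0 lands with bottom-row=7; cleared 0 line(s) (total 0); column heights now [10 10 6 0 0], max=10
Drop 5: L rot3 at col 1 lands with bottom-row=8; cleared 0 line(s) (total 0); column heights now [10 11 11 0 0], max=11

Answer: 10 11 11 0 0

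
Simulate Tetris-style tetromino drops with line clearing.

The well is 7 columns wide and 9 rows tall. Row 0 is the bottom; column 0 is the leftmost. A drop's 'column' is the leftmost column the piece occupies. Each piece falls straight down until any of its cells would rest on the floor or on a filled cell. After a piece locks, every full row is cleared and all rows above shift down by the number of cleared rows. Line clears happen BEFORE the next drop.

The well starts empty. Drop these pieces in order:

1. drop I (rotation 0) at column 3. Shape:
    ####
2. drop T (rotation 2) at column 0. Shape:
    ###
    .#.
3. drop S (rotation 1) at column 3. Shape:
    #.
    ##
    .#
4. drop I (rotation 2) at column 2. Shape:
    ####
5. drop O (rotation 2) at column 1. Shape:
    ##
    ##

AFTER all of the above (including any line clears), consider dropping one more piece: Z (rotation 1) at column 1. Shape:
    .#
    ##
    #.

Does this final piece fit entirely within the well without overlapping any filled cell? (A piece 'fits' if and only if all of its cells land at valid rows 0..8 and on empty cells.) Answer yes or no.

Answer: no

Derivation:
Drop 1: I rot0 at col 3 lands with bottom-row=0; cleared 0 line(s) (total 0); column heights now [0 0 0 1 1 1 1], max=1
Drop 2: T rot2 at col 0 lands with bottom-row=0; cleared 0 line(s) (total 0); column heights now [2 2 2 1 1 1 1], max=2
Drop 3: S rot1 at col 3 lands with bottom-row=1; cleared 0 line(s) (total 0); column heights now [2 2 2 4 3 1 1], max=4
Drop 4: I rot2 at col 2 lands with bottom-row=4; cleared 0 line(s) (total 0); column heights now [2 2 5 5 5 5 1], max=5
Drop 5: O rot2 at col 1 lands with bottom-row=5; cleared 0 line(s) (total 0); column heights now [2 7 7 5 5 5 1], max=7
Test piece Z rot1 at col 1 (width 2): heights before test = [2 7 7 5 5 5 1]; fits = False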